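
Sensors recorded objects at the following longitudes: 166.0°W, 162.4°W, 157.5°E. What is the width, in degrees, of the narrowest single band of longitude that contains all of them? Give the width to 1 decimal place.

Sort the longitudes: -166.0°, -162.4°, +157.5°.
Eastward gaps between consecutive values (wrapping around): 3.6°, 319.9°, 36.5°.
Largest gap = 319.9° ⇒ minimal covering band is its complement: 360° − 319.9° = 40.1°.
Band runs from +157.5° eastward to -162.4°, crossing the antimeridian.

40.1°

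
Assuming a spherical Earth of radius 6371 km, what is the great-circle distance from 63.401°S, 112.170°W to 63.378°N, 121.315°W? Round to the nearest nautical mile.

Δλ = -121.315 − -112.170 = -9.145°.
Δφ = 63.378 − -63.401 = 126.779°.
a = sin²(Δφ/2) + cos φ₁ · cos φ₂ · sin²(Δλ/2) = 0.800640.
c = 2·atan2(√a, √(1−a)) = 2.21590 rad → d = 6371·c ≈ 14117.49 km ≈ 7622.84 nmi.

7623 nmi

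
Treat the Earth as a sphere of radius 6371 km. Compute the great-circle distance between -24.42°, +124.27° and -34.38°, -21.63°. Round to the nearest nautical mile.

Δλ = -21.63 − 124.27 = -145.90°.
Δφ = -34.38 − -24.42 = -9.96°.
a = sin²(Δφ/2) + cos φ₁ · cos φ₂ · sin²(Δλ/2) = 0.694409.
c = 2·atan2(√a, √(1−a)) = 1.97014 rad → d = 6371·c ≈ 12551.79 km ≈ 6777.43 nmi.

6777 nmi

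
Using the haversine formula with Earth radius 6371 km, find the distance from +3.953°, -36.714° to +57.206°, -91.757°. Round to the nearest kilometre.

7610 km

Δλ = -91.757 − -36.714 = -55.043°.
Δφ = 57.206 − 3.953 = 53.253°.
a = sin²(Δφ/2) + cos φ₁ · cos φ₂ · sin²(Δλ/2) = 0.316230.
c = 2·atan2(√a, √(1−a)) = 1.19443 rad → d = 6371·c ≈ 7609.74 km.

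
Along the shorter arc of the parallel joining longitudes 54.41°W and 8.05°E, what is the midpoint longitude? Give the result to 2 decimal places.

Signed shortest Δλ from -54.41° to +8.05° is +62.46°.
Midpoint longitude = -54.41° + (+62.46°)/2 = -54.41° + 31.23° = -23.18°.

23.18°W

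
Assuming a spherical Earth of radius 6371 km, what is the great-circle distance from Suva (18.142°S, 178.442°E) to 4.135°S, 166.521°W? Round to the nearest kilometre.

Δλ = -166.521 − 178.442 = -344.963°; wrapped into (−180°, 180°]: 15.037°.
Δφ = -4.135 − -18.142 = 14.007°.
a = sin²(Δφ/2) + cos φ₁ · cos φ₂ · sin²(Δλ/2) = 0.031094.
c = 2·atan2(√a, √(1−a)) = 0.35452 rad → d = 6371·c ≈ 2258.68 km.

2259 km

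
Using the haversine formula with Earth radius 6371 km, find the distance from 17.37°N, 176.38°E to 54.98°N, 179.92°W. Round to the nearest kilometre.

4194 km

Δλ = -179.92 − 176.38 = -356.30°; wrapped into (−180°, 180°]: 3.70°.
Δφ = 54.98 − 17.37 = 37.61°.
a = sin²(Δφ/2) + cos φ₁ · cos φ₂ · sin²(Δλ/2) = 0.104479.
c = 2·atan2(√a, √(1−a)) = 0.65829 rad → d = 6371·c ≈ 4193.94 km.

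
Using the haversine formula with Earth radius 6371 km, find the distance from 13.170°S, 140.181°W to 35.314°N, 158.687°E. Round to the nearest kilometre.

8385 km

Δλ = 158.687 − -140.181 = 298.868°; wrapped into (−180°, 180°]: -61.132°.
Δφ = 35.314 − -13.170 = 48.484°.
a = sin²(Δφ/2) + cos φ₁ · cos φ₂ · sin²(Δλ/2) = 0.374055.
c = 2·atan2(√a, √(1−a)) = 1.31616 rad → d = 6371·c ≈ 8385.27 km.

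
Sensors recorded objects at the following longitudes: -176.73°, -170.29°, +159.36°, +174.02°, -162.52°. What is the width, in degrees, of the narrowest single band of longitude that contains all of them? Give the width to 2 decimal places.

38.12°

Sort the longitudes: -176.73°, -170.29°, -162.52°, +159.36°, +174.02°.
Eastward gaps between consecutive values (wrapping around): 6.44°, 7.77°, 321.88°, 14.66°, 9.25°.
Largest gap = 321.88° ⇒ minimal covering band is its complement: 360° − 321.88° = 38.12°.
Band runs from +159.36° eastward to -162.52°, crossing the antimeridian.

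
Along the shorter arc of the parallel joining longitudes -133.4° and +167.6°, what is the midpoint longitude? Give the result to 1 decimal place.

-162.9°

Signed shortest Δλ from -133.4° to +167.6° is -59.0°.
Midpoint longitude = -133.4° + (-59.0°)/2 = -133.4° − 29.5° = -162.9°.
(The naïve average (-133.4 + +167.6)/2 = 17.1° is on the wrong side of the globe.)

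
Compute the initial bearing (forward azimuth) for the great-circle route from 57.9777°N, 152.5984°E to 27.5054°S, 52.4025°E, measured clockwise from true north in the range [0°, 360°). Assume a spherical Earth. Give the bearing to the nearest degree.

263°

Δλ = 52.4025 − 152.5984 = -100.1959°.
θ = atan2( sin Δλ · cos φ₂ , cos φ₁ · sin φ₂ − sin φ₁ · cos φ₂ · cos Δλ )
  = atan2(-0.87296, -0.11177) = -97.296° → normalised to [0°, 360°): 262.704°.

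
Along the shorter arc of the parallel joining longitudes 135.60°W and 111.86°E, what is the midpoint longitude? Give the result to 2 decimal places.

168.13°E

Signed shortest Δλ from -135.60° to +111.86° is -112.54°.
Midpoint longitude = -135.60° + (-112.54°)/2 = -135.60° − 56.27° = -191.87°.
Normalise into (−180°, 180°]: +168.13°.
(The naïve average (-135.60 + +111.86)/2 = -11.87° is on the wrong side of the globe.)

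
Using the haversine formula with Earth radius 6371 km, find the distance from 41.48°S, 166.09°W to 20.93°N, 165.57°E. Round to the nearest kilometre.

Δλ = 165.57 − -166.09 = 331.66°; wrapped into (−180°, 180°]: -28.34°.
Δφ = 20.93 − -41.48 = 62.41°.
a = sin²(Δφ/2) + cos φ₁ · cos φ₂ · sin²(Δλ/2) = 0.310363.
c = 2·atan2(√a, √(1−a)) = 1.18179 rad → d = 6371·c ≈ 7529.16 km.

7529 km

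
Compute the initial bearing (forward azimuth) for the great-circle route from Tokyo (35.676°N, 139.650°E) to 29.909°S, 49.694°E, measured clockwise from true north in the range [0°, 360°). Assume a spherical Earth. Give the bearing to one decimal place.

Δλ = 49.694 − 139.650 = -89.956°.
θ = atan2( sin Δλ · cos φ₂ , cos φ₁ · sin φ₂ − sin φ₁ · cos φ₂ · cos Δλ )
  = atan2(-0.86682, -0.40543) = -115.067° → normalised to [0°, 360°): 244.933°.

244.9°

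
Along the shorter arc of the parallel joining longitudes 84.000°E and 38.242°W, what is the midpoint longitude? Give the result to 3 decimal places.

Signed shortest Δλ from +84.000° to -38.242° is -122.242°.
Midpoint longitude = +84.000° + (-122.242°)/2 = +84.000° − 61.121° = +22.879°.

22.879°E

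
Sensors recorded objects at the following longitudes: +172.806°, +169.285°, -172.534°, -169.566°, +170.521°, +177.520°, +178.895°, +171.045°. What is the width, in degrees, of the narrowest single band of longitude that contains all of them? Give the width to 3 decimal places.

Sort the longitudes: -172.534°, -169.566°, +169.285°, +170.521°, +171.045°, +172.806°, +177.520°, +178.895°.
Eastward gaps between consecutive values (wrapping around): 2.968°, 338.851°, 1.236°, 0.524°, 1.761°, 4.714°, 1.375°, 8.571°.
Largest gap = 338.851° ⇒ minimal covering band is its complement: 360° − 338.851° = 21.149°.
Band runs from +169.285° eastward to -169.566°, crossing the antimeridian.

21.149°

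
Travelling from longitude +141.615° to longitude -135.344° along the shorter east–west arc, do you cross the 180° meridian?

Naïve |-135.344 − 141.615| = 276.959° > 180°, so the shorter arc goes the other way round — across 180°.
Signed shortest Δλ = ((-135.344 − 141.615 + 180) mod 360) − 180 = 83.041°.
Going east by 83.041° from +141.615° passes through 180° before reaching -135.344°.

Yes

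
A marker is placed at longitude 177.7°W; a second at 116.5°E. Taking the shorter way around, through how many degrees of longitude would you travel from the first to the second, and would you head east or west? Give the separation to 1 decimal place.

Raw difference: 116.5 − -177.7 = 294.2°.
Normalise into (−180°, 180°]: 294.2° − 360° = -65.8°.
Negative ⇒ the second point lies to the west; separation 65.8°.

65.8° west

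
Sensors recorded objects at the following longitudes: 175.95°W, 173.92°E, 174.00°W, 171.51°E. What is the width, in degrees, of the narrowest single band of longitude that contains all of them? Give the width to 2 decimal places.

Sort the longitudes: -175.95°, -174.00°, +171.51°, +173.92°.
Eastward gaps between consecutive values (wrapping around): 1.95°, 345.51°, 2.41°, 10.13°.
Largest gap = 345.51° ⇒ minimal covering band is its complement: 360° − 345.51° = 14.49°.
Band runs from +171.51° eastward to -174.00°, crossing the antimeridian.

14.49°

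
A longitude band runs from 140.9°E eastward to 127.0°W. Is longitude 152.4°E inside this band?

Band width going east from +140.9° to -127.0°: ((-127.0 − 140.9) mod 360) = 92.1°.
Offset of +152.4° east of the west edge: ((152.4 − 140.9) mod 360) = 11.5°.
11.5° ≤ 92.1° ⇒ inside.

Yes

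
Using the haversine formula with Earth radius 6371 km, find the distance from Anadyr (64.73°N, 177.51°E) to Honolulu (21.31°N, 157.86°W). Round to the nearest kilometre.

5155 km

Δλ = -157.86 − 177.51 = -335.37°; wrapped into (−180°, 180°]: 24.63°.
Δφ = 21.31 − 64.73 = -43.42°.
a = sin²(Δφ/2) + cos φ₁ · cos φ₂ · sin²(Δλ/2) = 0.154924.
c = 2·atan2(√a, √(1−a)) = 0.80910 rad → d = 6371·c ≈ 5154.76 km.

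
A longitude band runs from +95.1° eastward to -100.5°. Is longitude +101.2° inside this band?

Band width going east from +95.1° to -100.5°: ((-100.5 − 95.1) mod 360) = 164.4°.
Offset of +101.2° east of the west edge: ((101.2 − 95.1) mod 360) = 6.1°.
6.1° ≤ 164.4° ⇒ inside.

Yes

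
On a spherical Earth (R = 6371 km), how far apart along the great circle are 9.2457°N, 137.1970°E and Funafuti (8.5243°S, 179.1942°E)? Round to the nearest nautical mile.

Δλ = 179.1942 − 137.1970 = 41.9972°.
Δφ = -8.5243 − 9.2457 = -17.7700°.
a = sin²(Δφ/2) + cos φ₁ · cos φ₂ · sin²(Δλ/2) = 0.149198.
c = 2·atan2(√a, √(1−a)) = 0.79315 rad → d = 6371·c ≈ 5053.16 km ≈ 2728.49 nmi.

2728 nmi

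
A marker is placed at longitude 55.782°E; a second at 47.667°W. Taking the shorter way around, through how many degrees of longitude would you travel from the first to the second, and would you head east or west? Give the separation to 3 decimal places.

Raw difference: -47.667 − 55.782 = -103.449°.
Normalise into (−180°, 180°]: -103.449° stays -103.449°.
Negative ⇒ the second point lies to the west; separation 103.449°.

103.449° west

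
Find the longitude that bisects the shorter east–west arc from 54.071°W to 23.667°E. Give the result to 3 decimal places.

15.202°W

Signed shortest Δλ from -54.071° to +23.667° is +77.738°.
Midpoint longitude = -54.071° + (+77.738°)/2 = -54.071° + 38.869° = -15.202°.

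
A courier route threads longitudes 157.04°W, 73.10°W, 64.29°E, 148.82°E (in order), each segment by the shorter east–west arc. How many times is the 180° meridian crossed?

0

Leg 1: -157.04° → -73.10°, shortest Δλ = 83.94° (east) — does not cross 180°.
Leg 2: -73.10° → +64.29°, shortest Δλ = 137.39° (east) — does not cross 180°.
Leg 3: +64.29° → +148.82°, shortest Δλ = 84.53° (east) — does not cross 180°.
Total crossings: 0.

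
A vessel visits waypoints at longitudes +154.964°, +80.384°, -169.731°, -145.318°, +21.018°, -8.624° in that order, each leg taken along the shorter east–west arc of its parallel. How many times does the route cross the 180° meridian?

1

Leg 1: +154.964° → +80.384°, shortest Δλ = -74.58° (west) — does not cross 180°.
Leg 2: +80.384° → -169.731°, shortest Δλ = 109.885° (east) — crosses 180°.
Leg 3: -169.731° → -145.318°, shortest Δλ = 24.413° (east) — does not cross 180°.
Leg 4: -145.318° → +21.018°, shortest Δλ = 166.336° (east) — does not cross 180°.
Leg 5: +21.018° → -8.624°, shortest Δλ = -29.642° (west) — does not cross 180°.
Total crossings: 1.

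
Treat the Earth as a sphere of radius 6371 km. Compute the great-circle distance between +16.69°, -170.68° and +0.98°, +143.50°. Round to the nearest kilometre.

Δλ = 143.50 − -170.68 = 314.18°; wrapped into (−180°, 180°]: -45.82°.
Δφ = 0.98 − 16.69 = -15.71°.
a = sin²(Δφ/2) + cos φ₁ · cos φ₂ · sin²(Δλ/2) = 0.163815.
c = 2·atan2(√a, √(1−a)) = 0.83339 rad → d = 6371·c ≈ 5309.53 km.

5310 km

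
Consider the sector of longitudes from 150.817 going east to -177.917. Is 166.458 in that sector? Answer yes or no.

Yes

Band width going east from +150.817° to -177.917°: ((-177.917 − 150.817) mod 360) = 31.266°.
Offset of +166.458° east of the west edge: ((166.458 − 150.817) mod 360) = 15.641°.
15.641° ≤ 31.266° ⇒ inside.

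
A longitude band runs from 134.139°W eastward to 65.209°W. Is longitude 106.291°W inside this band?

Yes

Band width going east from -134.139° to -65.209°: ((-65.209 − -134.139) mod 360) = 68.930°.
Offset of -106.291° east of the west edge: ((-106.291 − -134.139) mod 360) = 27.848°.
27.848° ≤ 68.930° ⇒ inside.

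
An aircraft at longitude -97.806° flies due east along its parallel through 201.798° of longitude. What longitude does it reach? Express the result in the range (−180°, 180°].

+103.992°

Start at -97.806°; shift +201.798° → +103.992°.
+103.992° already lies in (−180°, 180°].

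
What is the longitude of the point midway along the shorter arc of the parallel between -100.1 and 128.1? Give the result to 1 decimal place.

Signed shortest Δλ from -100.1° to +128.1° is -131.8°.
Midpoint longitude = -100.1° + (-131.8°)/2 = -100.1° − 65.9° = -166.0°.
(The naïve average (-100.1 + +128.1)/2 = 14.0° is on the wrong side of the globe.)

-166.0°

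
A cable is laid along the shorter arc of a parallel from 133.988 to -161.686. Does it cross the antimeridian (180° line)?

Naïve |-161.686 − 133.988| = 295.674° > 180°, so the shorter arc goes the other way round — across 180°.
Signed shortest Δλ = ((-161.686 − 133.988 + 180) mod 360) − 180 = 64.326°.
Going east by 64.326° from +133.988° passes through 180° before reaching -161.686°.

Yes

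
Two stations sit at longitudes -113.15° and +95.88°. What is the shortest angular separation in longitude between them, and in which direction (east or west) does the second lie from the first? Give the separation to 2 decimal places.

Raw difference: 95.88 − -113.15 = 209.03°.
Normalise into (−180°, 180°]: 209.03° − 360° = -150.97°.
Negative ⇒ the second point lies to the west; separation 150.97°.

150.97° west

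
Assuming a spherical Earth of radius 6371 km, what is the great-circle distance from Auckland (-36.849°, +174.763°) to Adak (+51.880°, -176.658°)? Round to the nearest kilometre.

Δλ = -176.658 − 174.763 = -351.421°; wrapped into (−180°, 180°]: 8.579°.
Δφ = 51.880 − -36.849 = 88.729°.
a = sin²(Δφ/2) + cos φ₁ · cos φ₂ · sin²(Δλ/2) = 0.491673.
c = 2·atan2(√a, √(1−a)) = 1.55414 rad → d = 6371·c ≈ 9901.43 km.

9901 km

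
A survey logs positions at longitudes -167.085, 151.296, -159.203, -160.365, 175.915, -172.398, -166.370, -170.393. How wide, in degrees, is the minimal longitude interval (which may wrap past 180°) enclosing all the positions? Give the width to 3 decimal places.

49.501°

Sort the longitudes: -172.398°, -170.393°, -167.085°, -166.370°, -160.365°, -159.203°, +151.296°, +175.915°.
Eastward gaps between consecutive values (wrapping around): 2.005°, 3.308°, 0.715°, 6.005°, 1.162°, 310.499°, 24.619°, 11.687°.
Largest gap = 310.499° ⇒ minimal covering band is its complement: 360° − 310.499° = 49.501°.
Band runs from +151.296° eastward to -159.203°, crossing the antimeridian.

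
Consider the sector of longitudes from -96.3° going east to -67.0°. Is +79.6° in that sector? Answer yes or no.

Band width going east from -96.3° to -67.0°: ((-67.0 − -96.3) mod 360) = 29.3°.
Offset of +79.6° east of the west edge: ((79.6 − -96.3) mod 360) = 175.9°.
175.9° > 29.3° ⇒ outside.

No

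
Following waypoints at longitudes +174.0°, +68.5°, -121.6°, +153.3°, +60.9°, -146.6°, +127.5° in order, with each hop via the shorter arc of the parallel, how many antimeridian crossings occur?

Leg 1: +174.0° → +68.5°, shortest Δλ = -105.5° (west) — does not cross 180°.
Leg 2: +68.5° → -121.6°, shortest Δλ = 169.9° (east) — crosses 180°.
Leg 3: -121.6° → +153.3°, shortest Δλ = -85.1° (west) — crosses 180°.
Leg 4: +153.3° → +60.9°, shortest Δλ = -92.4° (west) — does not cross 180°.
Leg 5: +60.9° → -146.6°, shortest Δλ = 152.5° (east) — crosses 180°.
Leg 6: -146.6° → +127.5°, shortest Δλ = -85.9° (west) — crosses 180°.
Total crossings: 4.

4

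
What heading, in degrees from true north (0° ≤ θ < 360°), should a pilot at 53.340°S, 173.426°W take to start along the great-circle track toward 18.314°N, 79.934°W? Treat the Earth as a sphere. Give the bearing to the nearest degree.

Δλ = -79.934 − -173.426 = 93.492°.
θ = atan2( sin Δλ · cos φ₂ , cos φ₁ · sin φ₂ − sin φ₁ · cos φ₂ · cos Δλ )
  = atan2(0.94759, 0.14123) = 81.523° → normalised to [0°, 360°): 81.523°.

82°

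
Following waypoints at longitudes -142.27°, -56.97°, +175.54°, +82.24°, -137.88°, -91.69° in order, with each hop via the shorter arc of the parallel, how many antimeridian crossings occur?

Leg 1: -142.27° → -56.97°, shortest Δλ = 85.3° (east) — does not cross 180°.
Leg 2: -56.97° → +175.54°, shortest Δλ = -127.49° (west) — crosses 180°.
Leg 3: +175.54° → +82.24°, shortest Δλ = -93.3° (west) — does not cross 180°.
Leg 4: +82.24° → -137.88°, shortest Δλ = 139.88° (east) — crosses 180°.
Leg 5: -137.88° → -91.69°, shortest Δλ = 46.19° (east) — does not cross 180°.
Total crossings: 2.

2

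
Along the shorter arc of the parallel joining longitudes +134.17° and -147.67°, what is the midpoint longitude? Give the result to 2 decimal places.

Signed shortest Δλ from +134.17° to -147.67° is +78.16°.
Midpoint longitude = +134.17° + (+78.16°)/2 = +134.17° + 39.08° = +173.25°.
(The naïve average (+134.17 + -147.67)/2 = -6.75° is on the wrong side of the globe.)

+173.25°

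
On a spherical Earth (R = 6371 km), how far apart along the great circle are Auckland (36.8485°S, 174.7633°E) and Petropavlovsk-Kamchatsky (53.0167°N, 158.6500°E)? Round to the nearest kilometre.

10113 km

Δλ = 158.6500 − 174.7633 = -16.1133°.
Δφ = 53.0167 − -36.8485 = 89.8652°.
a = sin²(Δφ/2) + cos φ₁ · cos φ₂ · sin²(Δλ/2) = 0.508280.
c = 2·atan2(√a, √(1−a)) = 1.58736 rad → d = 6371·c ≈ 10113.05 km.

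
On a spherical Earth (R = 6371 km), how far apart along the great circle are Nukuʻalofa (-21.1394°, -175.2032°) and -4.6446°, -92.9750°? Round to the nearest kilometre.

Δλ = -92.9750 − -175.2032 = 82.2282°.
Δφ = -4.6446 − -21.1394 = 16.4948°.
a = sin²(Δφ/2) + cos φ₁ · cos φ₂ · sin²(Δλ/2) = 0.422542.
c = 2·atan2(√a, √(1−a)) = 1.41525 rad → d = 6371·c ≈ 9016.58 km.

9017 km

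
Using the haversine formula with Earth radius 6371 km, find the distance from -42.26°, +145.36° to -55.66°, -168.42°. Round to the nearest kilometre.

Δλ = -168.42 − 145.36 = -313.78°; wrapped into (−180°, 180°]: 46.22°.
Δφ = -55.66 − -42.26 = -13.40°.
a = sin²(Δφ/2) + cos φ₁ · cos φ₂ · sin²(Δλ/2) = 0.077929.
c = 2·atan2(√a, √(1−a)) = 0.56583 rad → d = 6371·c ≈ 3604.92 km.

3605 km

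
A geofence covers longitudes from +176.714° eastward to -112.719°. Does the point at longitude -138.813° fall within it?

Yes

Band width going east from +176.714° to -112.719°: ((-112.719 − 176.714) mod 360) = 70.567°.
Offset of -138.813° east of the west edge: ((-138.813 − 176.714) mod 360) = 44.473°.
44.473° ≤ 70.567° ⇒ inside.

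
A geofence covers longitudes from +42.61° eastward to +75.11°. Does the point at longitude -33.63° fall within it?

No

Band width going east from +42.61° to +75.11°: ((75.11 − 42.61) mod 360) = 32.50°.
Offset of -33.63° east of the west edge: ((-33.63 − 42.61) mod 360) = 283.76°.
283.76° > 32.50° ⇒ outside.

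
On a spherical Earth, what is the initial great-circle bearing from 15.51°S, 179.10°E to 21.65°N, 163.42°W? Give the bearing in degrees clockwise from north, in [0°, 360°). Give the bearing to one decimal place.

Δλ = -163.42 − 179.10 = -342.52°; wrapped into (−180°, 180°]: 17.48°.
θ = atan2( sin Δλ · cos φ₂ , cos φ₁ · sin φ₂ − sin φ₁ · cos φ₂ · cos Δλ )
  = atan2(0.27918, 0.59257) = 25.227° → normalised to [0°, 360°): 25.227°.

25.2°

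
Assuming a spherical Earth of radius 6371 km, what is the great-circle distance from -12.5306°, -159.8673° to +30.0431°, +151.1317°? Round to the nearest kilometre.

Δλ = 151.1317 − -159.8673 = 310.9990°; wrapped into (−180°, 180°]: -49.0010°.
Δφ = 30.0431 − -12.5306 = 42.5737°.
a = sin²(Δφ/2) + cos φ₁ · cos φ₂ · sin²(Δλ/2) = 0.277122.
c = 2·atan2(√a, √(1−a)) = 1.10878 rad → d = 6371·c ≈ 7064.02 km.

7064 km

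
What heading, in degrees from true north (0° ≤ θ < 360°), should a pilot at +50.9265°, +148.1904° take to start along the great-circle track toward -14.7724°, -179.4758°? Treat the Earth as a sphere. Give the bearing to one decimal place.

147.0°

Δλ = -179.4758 − 148.1904 = -327.6662°; wrapped into (−180°, 180°]: 32.3338°.
θ = atan2( sin Δλ · cos φ₂ , cos φ₁ · sin φ₂ − sin φ₁ · cos φ₂ · cos Δλ )
  = atan2(0.51717, -0.79500) = 146.955° → normalised to [0°, 360°): 146.955°.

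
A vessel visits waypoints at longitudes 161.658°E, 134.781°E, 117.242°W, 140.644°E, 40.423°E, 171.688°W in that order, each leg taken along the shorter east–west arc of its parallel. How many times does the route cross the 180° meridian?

3

Leg 1: +161.658° → +134.781°, shortest Δλ = -26.877° (west) — does not cross 180°.
Leg 2: +134.781° → -117.242°, shortest Δλ = 107.977° (east) — crosses 180°.
Leg 3: -117.242° → +140.644°, shortest Δλ = -102.114° (west) — crosses 180°.
Leg 4: +140.644° → +40.423°, shortest Δλ = -100.221° (west) — does not cross 180°.
Leg 5: +40.423° → -171.688°, shortest Δλ = 147.889° (east) — crosses 180°.
Total crossings: 3.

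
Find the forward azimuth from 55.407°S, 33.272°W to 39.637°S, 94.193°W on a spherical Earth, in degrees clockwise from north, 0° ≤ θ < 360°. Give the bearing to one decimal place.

265.4°

Δλ = -94.193 − -33.272 = -60.921°.
θ = atan2( sin Δλ · cos φ₂ , cos φ₁ · sin φ₂ − sin φ₁ · cos φ₂ · cos Δλ )
  = atan2(-0.67303, -0.05407) = -94.593° → normalised to [0°, 360°): 265.407°.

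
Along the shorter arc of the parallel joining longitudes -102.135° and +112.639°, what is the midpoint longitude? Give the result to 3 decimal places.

Signed shortest Δλ from -102.135° to +112.639° is -145.226°.
Midpoint longitude = -102.135° + (-145.226°)/2 = -102.135° − 72.613° = -174.748°.
(The naïve average (-102.135 + +112.639)/2 = 5.252° is on the wrong side of the globe.)

-174.748°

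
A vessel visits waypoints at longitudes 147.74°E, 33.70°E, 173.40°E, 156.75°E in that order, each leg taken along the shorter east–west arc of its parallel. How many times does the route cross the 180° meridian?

Leg 1: +147.74° → +33.70°, shortest Δλ = -114.04° (west) — does not cross 180°.
Leg 2: +33.70° → +173.40°, shortest Δλ = 139.7° (east) — does not cross 180°.
Leg 3: +173.40° → +156.75°, shortest Δλ = -16.65° (west) — does not cross 180°.
Total crossings: 0.

0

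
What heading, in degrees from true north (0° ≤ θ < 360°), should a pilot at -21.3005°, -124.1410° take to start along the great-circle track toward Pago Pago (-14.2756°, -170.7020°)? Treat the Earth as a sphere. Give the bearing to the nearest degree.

Δλ = -170.7020 − -124.1410 = -46.5610°.
θ = atan2( sin Δλ · cos φ₂ , cos φ₁ · sin φ₂ − sin φ₁ · cos φ₂ · cos Δλ )
  = atan2(-0.70369, 0.01232) = -88.997° → normalised to [0°, 360°): 271.003°.

271°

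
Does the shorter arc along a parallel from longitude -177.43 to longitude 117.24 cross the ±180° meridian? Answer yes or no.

Naïve |117.24 − -177.43| = 294.67° > 180°, so the shorter arc goes the other way round — across 180°.
Signed shortest Δλ = ((117.24 − -177.43 + 180) mod 360) − 180 = -65.33°.
Going west by 65.33° from -177.43° passes through 180° before reaching +117.24°.

Yes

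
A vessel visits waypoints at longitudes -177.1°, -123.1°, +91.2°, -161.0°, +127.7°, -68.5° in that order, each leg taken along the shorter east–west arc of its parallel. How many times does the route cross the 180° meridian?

4

Leg 1: -177.1° → -123.1°, shortest Δλ = 54.0° (east) — does not cross 180°.
Leg 2: -123.1° → +91.2°, shortest Δλ = -145.7° (west) — crosses 180°.
Leg 3: +91.2° → -161.0°, shortest Δλ = 107.8° (east) — crosses 180°.
Leg 4: -161.0° → +127.7°, shortest Δλ = -71.3° (west) — crosses 180°.
Leg 5: +127.7° → -68.5°, shortest Δλ = 163.8° (east) — crosses 180°.
Total crossings: 4.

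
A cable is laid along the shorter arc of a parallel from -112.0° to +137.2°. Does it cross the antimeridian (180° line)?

Yes

Naïve |137.2 − -112.0| = 249.2° > 180°, so the shorter arc goes the other way round — across 180°.
Signed shortest Δλ = ((137.2 − -112.0 + 180) mod 360) − 180 = -110.8°.
Going west by 110.8° from -112.0° passes through 180° before reaching +137.2°.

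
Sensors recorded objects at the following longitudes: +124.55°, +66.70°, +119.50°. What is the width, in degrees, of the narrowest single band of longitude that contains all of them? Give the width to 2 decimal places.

57.85°

Sort the longitudes: +66.70°, +119.50°, +124.55°.
Eastward gaps between consecutive values (wrapping around): 52.80°, 5.05°, 302.15°.
Largest gap = 302.15° ⇒ minimal covering band is its complement: 360° − 302.15° = 57.85°.
Band runs from +66.70° eastward to +124.55°.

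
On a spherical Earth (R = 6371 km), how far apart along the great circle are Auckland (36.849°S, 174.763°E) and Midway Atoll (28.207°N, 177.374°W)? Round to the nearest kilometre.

7280 km

Δλ = -177.374 − 174.763 = -352.137°; wrapped into (−180°, 180°]: 7.863°.
Δφ = 28.207 − -36.849 = 65.056°.
a = sin²(Δφ/2) + cos φ₁ · cos φ₂ · sin²(Δλ/2) = 0.292449.
c = 2·atan2(√a, √(1−a)) = 1.14274 rad → d = 6371·c ≈ 7280.41 km.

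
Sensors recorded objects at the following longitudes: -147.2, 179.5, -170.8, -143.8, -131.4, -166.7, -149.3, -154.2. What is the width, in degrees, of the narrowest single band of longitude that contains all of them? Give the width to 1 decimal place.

49.1°

Sort the longitudes: -170.8°, -166.7°, -154.2°, -149.3°, -147.2°, -143.8°, -131.4°, +179.5°.
Eastward gaps between consecutive values (wrapping around): 4.1°, 12.5°, 4.9°, 2.1°, 3.4°, 12.4°, 310.9°, 9.7°.
Largest gap = 310.9° ⇒ minimal covering band is its complement: 360° − 310.9° = 49.1°.
Band runs from +179.5° eastward to -131.4°, crossing the antimeridian.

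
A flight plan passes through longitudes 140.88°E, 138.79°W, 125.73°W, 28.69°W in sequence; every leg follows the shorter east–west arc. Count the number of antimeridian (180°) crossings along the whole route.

Leg 1: +140.88° → -138.79°, shortest Δλ = 80.33° (east) — crosses 180°.
Leg 2: -138.79° → -125.73°, shortest Δλ = 13.06° (east) — does not cross 180°.
Leg 3: -125.73° → -28.69°, shortest Δλ = 97.04° (east) — does not cross 180°.
Total crossings: 1.

1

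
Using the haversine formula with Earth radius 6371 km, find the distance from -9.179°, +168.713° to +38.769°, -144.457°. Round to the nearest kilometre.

7199 km

Δλ = -144.457 − 168.713 = -313.170°; wrapped into (−180°, 180°]: 46.830°.
Δφ = 38.769 − -9.179 = 47.948°.
a = sin²(Δφ/2) + cos φ₁ · cos φ₂ · sin²(Δλ/2) = 0.286645.
c = 2·atan2(√a, √(1−a)) = 1.12995 rad → d = 6371·c ≈ 7198.88 km.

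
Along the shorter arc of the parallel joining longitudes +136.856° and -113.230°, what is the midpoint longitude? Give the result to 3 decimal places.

-168.187°

Signed shortest Δλ from +136.856° to -113.230° is +109.914°.
Midpoint longitude = +136.856° + (+109.914°)/2 = +136.856° + 54.957° = +191.813°.
Normalise into (−180°, 180°]: -168.187°.
(The naïve average (+136.856 + -113.230)/2 = 11.813° is on the wrong side of the globe.)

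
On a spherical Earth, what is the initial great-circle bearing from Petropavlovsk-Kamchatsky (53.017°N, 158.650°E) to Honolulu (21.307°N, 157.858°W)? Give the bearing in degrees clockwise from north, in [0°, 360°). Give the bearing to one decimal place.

116.6°

Δλ = -157.858 − 158.650 = -316.508°; wrapped into (−180°, 180°]: 43.492°.
θ = atan2( sin Δλ · cos φ₂ , cos φ₁ · sin φ₂ − sin φ₁ · cos φ₂ · cos Δλ )
  = atan2(0.64121, -0.32131) = 116.616° → normalised to [0°, 360°): 116.616°.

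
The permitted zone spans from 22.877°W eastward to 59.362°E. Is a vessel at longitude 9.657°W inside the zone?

Band width going east from -22.877° to +59.362°: ((59.362 − -22.877) mod 360) = 82.239°.
Offset of -9.657° east of the west edge: ((-9.657 − -22.877) mod 360) = 13.220°.
13.220° ≤ 82.239° ⇒ inside.

Yes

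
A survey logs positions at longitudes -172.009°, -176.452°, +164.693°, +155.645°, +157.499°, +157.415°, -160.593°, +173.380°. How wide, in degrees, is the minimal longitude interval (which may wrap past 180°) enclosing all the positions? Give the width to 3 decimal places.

43.762°

Sort the longitudes: -176.452°, -172.009°, -160.593°, +155.645°, +157.415°, +157.499°, +164.693°, +173.380°.
Eastward gaps between consecutive values (wrapping around): 4.443°, 11.416°, 316.238°, 1.770°, 0.084°, 7.194°, 8.687°, 10.168°.
Largest gap = 316.238° ⇒ minimal covering band is its complement: 360° − 316.238° = 43.762°.
Band runs from +155.645° eastward to -160.593°, crossing the antimeridian.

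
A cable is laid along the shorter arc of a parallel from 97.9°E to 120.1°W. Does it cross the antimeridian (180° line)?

Naïve |-120.1 − 97.9| = 218.0° > 180°, so the shorter arc goes the other way round — across 180°.
Signed shortest Δλ = ((-120.1 − 97.9 + 180) mod 360) − 180 = 142.0°.
Going east by 142.0° from +97.9° passes through 180° before reaching -120.1°.

Yes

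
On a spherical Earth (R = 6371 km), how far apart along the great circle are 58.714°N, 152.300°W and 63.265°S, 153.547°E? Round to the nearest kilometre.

14320 km

Δλ = 153.547 − -152.300 = 305.847°; wrapped into (−180°, 180°]: -54.153°.
Δφ = -63.265 − 58.714 = -121.979°.
a = sin²(Δφ/2) + cos φ₁ · cos φ₂ · sin²(Δλ/2) = 0.813207.
c = 2·atan2(√a, √(1−a)) = 2.24774 rad → d = 6371·c ≈ 14320.36 km.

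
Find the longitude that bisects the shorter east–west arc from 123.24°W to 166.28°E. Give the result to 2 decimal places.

Signed shortest Δλ from -123.24° to +166.28° is -70.48°.
Midpoint longitude = -123.24° + (-70.48°)/2 = -123.24° − 35.24° = -158.48°.
(The naïve average (-123.24 + +166.28)/2 = 21.52° is on the wrong side of the globe.)

158.48°W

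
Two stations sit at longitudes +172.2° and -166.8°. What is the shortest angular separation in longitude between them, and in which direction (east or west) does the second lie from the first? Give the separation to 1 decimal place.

Raw difference: -166.8 − 172.2 = -339.0°.
Normalise into (−180°, 180°]: -339.0° + 360° = 21.0°.
Positive ⇒ the second point lies to the east; separation 21.0°.

21.0° east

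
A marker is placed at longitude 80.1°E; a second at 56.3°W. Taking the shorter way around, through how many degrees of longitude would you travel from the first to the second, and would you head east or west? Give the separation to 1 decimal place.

Raw difference: -56.3 − 80.1 = -136.4°.
Normalise into (−180°, 180°]: -136.4° stays -136.4°.
Negative ⇒ the second point lies to the west; separation 136.4°.

136.4° west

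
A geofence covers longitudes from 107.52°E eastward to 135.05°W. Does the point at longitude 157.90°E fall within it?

Band width going east from +107.52° to -135.05°: ((-135.05 − 107.52) mod 360) = 117.43°.
Offset of +157.90° east of the west edge: ((157.90 − 107.52) mod 360) = 50.38°.
50.38° ≤ 117.43° ⇒ inside.

Yes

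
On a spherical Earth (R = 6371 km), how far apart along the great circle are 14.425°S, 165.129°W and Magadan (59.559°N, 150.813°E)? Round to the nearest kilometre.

Δλ = 150.813 − -165.129 = 315.942°; wrapped into (−180°, 180°]: -44.058°.
Δφ = 59.559 − -14.425 = 73.984°.
a = sin²(Δφ/2) + cos φ₁ · cos φ₂ · sin²(Δλ/2) = 0.431077.
c = 2·atan2(√a, √(1−a)) = 1.43251 rad → d = 6371·c ≈ 9126.52 km.

9127 km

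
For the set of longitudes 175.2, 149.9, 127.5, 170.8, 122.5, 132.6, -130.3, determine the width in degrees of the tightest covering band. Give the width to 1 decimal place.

107.2°

Sort the longitudes: -130.3°, +122.5°, +127.5°, +132.6°, +149.9°, +170.8°, +175.2°.
Eastward gaps between consecutive values (wrapping around): 252.8°, 5.0°, 5.1°, 17.3°, 20.9°, 4.4°, 54.5°.
Largest gap = 252.8° ⇒ minimal covering band is its complement: 360° − 252.8° = 107.2°.
Band runs from +122.5° eastward to -130.3°, crossing the antimeridian.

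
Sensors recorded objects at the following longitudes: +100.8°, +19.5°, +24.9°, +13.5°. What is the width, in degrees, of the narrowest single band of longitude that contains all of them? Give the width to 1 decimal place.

87.3°

Sort the longitudes: +13.5°, +19.5°, +24.9°, +100.8°.
Eastward gaps between consecutive values (wrapping around): 6.0°, 5.4°, 75.9°, 272.7°.
Largest gap = 272.7° ⇒ minimal covering band is its complement: 360° − 272.7° = 87.3°.
Band runs from +13.5° eastward to +100.8°.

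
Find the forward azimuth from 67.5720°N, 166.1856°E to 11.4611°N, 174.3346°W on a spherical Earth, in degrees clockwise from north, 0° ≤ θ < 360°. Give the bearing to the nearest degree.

Δλ = -174.3346 − 166.1856 = -340.5202°; wrapped into (−180°, 180°]: 19.4798°.
θ = atan2( sin Δλ · cos φ₂ , cos φ₁ · sin φ₂ − sin φ₁ · cos φ₂ · cos Δλ )
  = atan2(0.32682, -0.77826) = 157.220° → normalised to [0°, 360°): 157.220°.

157°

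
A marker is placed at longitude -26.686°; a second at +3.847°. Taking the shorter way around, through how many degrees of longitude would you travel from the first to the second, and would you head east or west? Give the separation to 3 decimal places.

30.533° east

Raw difference: 3.847 − -26.686 = 30.533°.
Normalise into (−180°, 180°]: 30.533° stays 30.533°.
Positive ⇒ the second point lies to the east; separation 30.533°.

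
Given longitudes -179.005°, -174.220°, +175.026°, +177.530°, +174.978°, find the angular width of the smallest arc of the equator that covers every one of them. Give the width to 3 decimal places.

Sort the longitudes: -179.005°, -174.220°, +174.978°, +175.026°, +177.530°.
Eastward gaps between consecutive values (wrapping around): 4.785°, 349.198°, 0.048°, 2.504°, 3.465°.
Largest gap = 349.198° ⇒ minimal covering band is its complement: 360° − 349.198° = 10.802°.
Band runs from +174.978° eastward to -174.220°, crossing the antimeridian.

10.802°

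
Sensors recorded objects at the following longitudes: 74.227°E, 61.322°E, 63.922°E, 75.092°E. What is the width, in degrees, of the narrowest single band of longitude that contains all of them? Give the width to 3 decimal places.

Sort the longitudes: +61.322°, +63.922°, +74.227°, +75.092°.
Eastward gaps between consecutive values (wrapping around): 2.600°, 10.305°, 0.865°, 346.230°.
Largest gap = 346.230° ⇒ minimal covering band is its complement: 360° − 346.230° = 13.770°.
Band runs from +61.322° eastward to +75.092°.

13.770°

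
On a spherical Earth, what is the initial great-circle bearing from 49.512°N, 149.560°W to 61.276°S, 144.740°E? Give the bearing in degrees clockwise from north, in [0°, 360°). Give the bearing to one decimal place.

211.3°

Δλ = 144.740 − -149.560 = 294.300°; wrapped into (−180°, 180°]: -65.700°.
θ = atan2( sin Δλ · cos φ₂ , cos φ₁ · sin φ₂ − sin φ₁ · cos φ₂ · cos Δλ )
  = atan2(-0.43801, -0.71980) = -148.679° → normalised to [0°, 360°): 211.321°.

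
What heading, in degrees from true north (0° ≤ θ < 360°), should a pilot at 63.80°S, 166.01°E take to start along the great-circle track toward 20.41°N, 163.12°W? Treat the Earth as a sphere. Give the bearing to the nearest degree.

29°

Δλ = -163.12 − 166.01 = -329.13°; wrapped into (−180°, 180°]: 30.87°.
θ = atan2( sin Δλ · cos φ₂ , cos φ₁ · sin φ₂ − sin φ₁ · cos φ₂ · cos Δλ )
  = atan2(0.48088, 0.87577) = 28.771° → normalised to [0°, 360°): 28.771°.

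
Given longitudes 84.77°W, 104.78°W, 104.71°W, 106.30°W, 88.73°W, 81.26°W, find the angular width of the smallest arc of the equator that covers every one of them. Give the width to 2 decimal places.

Sort the longitudes: -106.30°, -104.78°, -104.71°, -88.73°, -84.77°, -81.26°.
Eastward gaps between consecutive values (wrapping around): 1.52°, 0.07°, 15.98°, 3.96°, 3.51°, 334.96°.
Largest gap = 334.96° ⇒ minimal covering band is its complement: 360° − 334.96° = 25.04°.
Band runs from -106.30° eastward to -81.26°.

25.04°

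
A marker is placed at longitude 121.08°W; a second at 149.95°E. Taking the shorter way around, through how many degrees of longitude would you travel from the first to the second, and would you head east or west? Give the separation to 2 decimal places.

88.97° west

Raw difference: 149.95 − -121.08 = 271.03°.
Normalise into (−180°, 180°]: 271.03° − 360° = -88.97°.
Negative ⇒ the second point lies to the west; separation 88.97°.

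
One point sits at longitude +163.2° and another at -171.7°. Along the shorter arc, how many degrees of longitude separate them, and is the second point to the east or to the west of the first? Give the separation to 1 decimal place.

Raw difference: -171.7 − 163.2 = -334.9°.
Normalise into (−180°, 180°]: -334.9° + 360° = 25.1°.
Positive ⇒ the second point lies to the east; separation 25.1°.

25.1° east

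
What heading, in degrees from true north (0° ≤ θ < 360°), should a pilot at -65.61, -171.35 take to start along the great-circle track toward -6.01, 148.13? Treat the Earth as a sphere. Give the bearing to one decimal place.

315.0°

Δλ = 148.13 − -171.35 = 319.48°; wrapped into (−180°, 180°]: -40.52°.
θ = atan2( sin Δλ · cos φ₂ , cos φ₁ · sin φ₂ − sin φ₁ · cos φ₂ · cos Δλ )
  = atan2(-0.64614, 0.64530) = -45.038° → normalised to [0°, 360°): 314.962°.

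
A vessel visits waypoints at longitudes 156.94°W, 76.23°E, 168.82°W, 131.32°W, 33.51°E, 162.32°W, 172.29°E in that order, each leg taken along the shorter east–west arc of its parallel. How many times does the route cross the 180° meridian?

Leg 1: -156.94° → +76.23°, shortest Δλ = -126.83° (west) — crosses 180°.
Leg 2: +76.23° → -168.82°, shortest Δλ = 114.95° (east) — crosses 180°.
Leg 3: -168.82° → -131.32°, shortest Δλ = 37.5° (east) — does not cross 180°.
Leg 4: -131.32° → +33.51°, shortest Δλ = 164.83° (east) — does not cross 180°.
Leg 5: +33.51° → -162.32°, shortest Δλ = 164.17° (east) — crosses 180°.
Leg 6: -162.32° → +172.29°, shortest Δλ = -25.39° (west) — crosses 180°.
Total crossings: 4.

4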